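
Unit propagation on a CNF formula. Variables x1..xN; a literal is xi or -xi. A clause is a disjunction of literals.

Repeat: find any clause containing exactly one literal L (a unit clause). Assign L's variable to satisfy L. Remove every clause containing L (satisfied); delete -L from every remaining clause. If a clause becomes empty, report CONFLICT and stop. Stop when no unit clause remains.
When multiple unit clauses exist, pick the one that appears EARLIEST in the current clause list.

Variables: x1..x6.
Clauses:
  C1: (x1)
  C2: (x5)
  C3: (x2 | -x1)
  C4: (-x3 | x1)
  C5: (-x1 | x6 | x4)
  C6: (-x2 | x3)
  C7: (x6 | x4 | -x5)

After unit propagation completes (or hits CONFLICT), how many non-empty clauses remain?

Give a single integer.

unit clause [1] forces x1=T; simplify:
  drop -1 from [2, -1] -> [2]
  drop -1 from [-1, 6, 4] -> [6, 4]
  satisfied 2 clause(s); 5 remain; assigned so far: [1]
unit clause [5] forces x5=T; simplify:
  drop -5 from [6, 4, -5] -> [6, 4]
  satisfied 1 clause(s); 4 remain; assigned so far: [1, 5]
unit clause [2] forces x2=T; simplify:
  drop -2 from [-2, 3] -> [3]
  satisfied 1 clause(s); 3 remain; assigned so far: [1, 2, 5]
unit clause [3] forces x3=T; simplify:
  satisfied 1 clause(s); 2 remain; assigned so far: [1, 2, 3, 5]

Answer: 2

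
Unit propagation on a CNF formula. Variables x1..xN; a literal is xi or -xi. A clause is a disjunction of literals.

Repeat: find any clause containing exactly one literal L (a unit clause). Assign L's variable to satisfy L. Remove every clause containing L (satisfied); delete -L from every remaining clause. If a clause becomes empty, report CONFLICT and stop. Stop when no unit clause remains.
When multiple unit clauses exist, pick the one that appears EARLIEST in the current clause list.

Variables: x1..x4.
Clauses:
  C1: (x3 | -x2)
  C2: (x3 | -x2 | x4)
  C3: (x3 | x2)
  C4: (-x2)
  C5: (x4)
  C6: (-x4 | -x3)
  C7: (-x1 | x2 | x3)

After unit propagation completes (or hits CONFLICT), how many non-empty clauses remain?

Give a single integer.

Answer: 0

Derivation:
unit clause [-2] forces x2=F; simplify:
  drop 2 from [3, 2] -> [3]
  drop 2 from [-1, 2, 3] -> [-1, 3]
  satisfied 3 clause(s); 4 remain; assigned so far: [2]
unit clause [3] forces x3=T; simplify:
  drop -3 from [-4, -3] -> [-4]
  satisfied 2 clause(s); 2 remain; assigned so far: [2, 3]
unit clause [4] forces x4=T; simplify:
  drop -4 from [-4] -> [] (empty!)
  satisfied 1 clause(s); 1 remain; assigned so far: [2, 3, 4]
CONFLICT (empty clause)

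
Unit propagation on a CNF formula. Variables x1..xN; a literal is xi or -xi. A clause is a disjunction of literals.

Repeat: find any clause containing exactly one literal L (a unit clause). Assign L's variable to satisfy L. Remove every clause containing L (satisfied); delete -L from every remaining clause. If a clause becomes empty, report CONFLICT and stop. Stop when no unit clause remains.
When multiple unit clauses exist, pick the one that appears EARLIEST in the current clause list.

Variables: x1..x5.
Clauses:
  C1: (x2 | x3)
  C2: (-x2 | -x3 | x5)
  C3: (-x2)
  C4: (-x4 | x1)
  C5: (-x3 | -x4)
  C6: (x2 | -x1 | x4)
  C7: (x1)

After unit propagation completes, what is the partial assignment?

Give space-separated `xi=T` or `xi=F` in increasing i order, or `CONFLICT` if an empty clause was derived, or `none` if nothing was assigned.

Answer: CONFLICT

Derivation:
unit clause [-2] forces x2=F; simplify:
  drop 2 from [2, 3] -> [3]
  drop 2 from [2, -1, 4] -> [-1, 4]
  satisfied 2 clause(s); 5 remain; assigned so far: [2]
unit clause [3] forces x3=T; simplify:
  drop -3 from [-3, -4] -> [-4]
  satisfied 1 clause(s); 4 remain; assigned so far: [2, 3]
unit clause [-4] forces x4=F; simplify:
  drop 4 from [-1, 4] -> [-1]
  satisfied 2 clause(s); 2 remain; assigned so far: [2, 3, 4]
unit clause [-1] forces x1=F; simplify:
  drop 1 from [1] -> [] (empty!)
  satisfied 1 clause(s); 1 remain; assigned so far: [1, 2, 3, 4]
CONFLICT (empty clause)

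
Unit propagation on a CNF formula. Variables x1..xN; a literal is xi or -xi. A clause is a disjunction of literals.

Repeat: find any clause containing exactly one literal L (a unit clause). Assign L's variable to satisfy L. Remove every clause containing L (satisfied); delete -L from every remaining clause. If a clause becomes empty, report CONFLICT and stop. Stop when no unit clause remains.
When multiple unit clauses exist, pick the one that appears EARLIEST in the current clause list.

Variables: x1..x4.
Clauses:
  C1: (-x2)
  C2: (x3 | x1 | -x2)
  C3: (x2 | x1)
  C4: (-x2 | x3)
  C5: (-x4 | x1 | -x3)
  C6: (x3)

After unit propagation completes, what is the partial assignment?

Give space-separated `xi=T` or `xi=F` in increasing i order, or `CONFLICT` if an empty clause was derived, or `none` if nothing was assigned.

Answer: x1=T x2=F x3=T

Derivation:
unit clause [-2] forces x2=F; simplify:
  drop 2 from [2, 1] -> [1]
  satisfied 3 clause(s); 3 remain; assigned so far: [2]
unit clause [1] forces x1=T; simplify:
  satisfied 2 clause(s); 1 remain; assigned so far: [1, 2]
unit clause [3] forces x3=T; simplify:
  satisfied 1 clause(s); 0 remain; assigned so far: [1, 2, 3]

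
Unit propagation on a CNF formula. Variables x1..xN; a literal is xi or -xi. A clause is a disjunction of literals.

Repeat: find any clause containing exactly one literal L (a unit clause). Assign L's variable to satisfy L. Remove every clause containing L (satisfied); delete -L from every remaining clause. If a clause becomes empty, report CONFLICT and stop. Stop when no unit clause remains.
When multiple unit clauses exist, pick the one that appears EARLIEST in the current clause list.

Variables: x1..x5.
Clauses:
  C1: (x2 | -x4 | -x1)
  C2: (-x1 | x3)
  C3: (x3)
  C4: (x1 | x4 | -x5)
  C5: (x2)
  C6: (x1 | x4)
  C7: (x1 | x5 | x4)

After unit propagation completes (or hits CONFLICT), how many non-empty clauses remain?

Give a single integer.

Answer: 3

Derivation:
unit clause [3] forces x3=T; simplify:
  satisfied 2 clause(s); 5 remain; assigned so far: [3]
unit clause [2] forces x2=T; simplify:
  satisfied 2 clause(s); 3 remain; assigned so far: [2, 3]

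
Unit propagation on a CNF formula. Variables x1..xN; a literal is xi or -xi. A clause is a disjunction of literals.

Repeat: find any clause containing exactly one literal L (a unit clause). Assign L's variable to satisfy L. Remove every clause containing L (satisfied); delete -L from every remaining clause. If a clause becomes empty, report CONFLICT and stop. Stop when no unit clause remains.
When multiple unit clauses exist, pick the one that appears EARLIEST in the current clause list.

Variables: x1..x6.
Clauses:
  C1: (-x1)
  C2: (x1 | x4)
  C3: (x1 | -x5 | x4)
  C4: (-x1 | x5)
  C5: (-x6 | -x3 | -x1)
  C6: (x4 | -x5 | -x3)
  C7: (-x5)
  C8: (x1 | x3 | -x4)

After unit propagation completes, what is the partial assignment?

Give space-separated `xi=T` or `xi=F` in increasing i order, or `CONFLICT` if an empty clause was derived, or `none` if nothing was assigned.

Answer: x1=F x3=T x4=T x5=F

Derivation:
unit clause [-1] forces x1=F; simplify:
  drop 1 from [1, 4] -> [4]
  drop 1 from [1, -5, 4] -> [-5, 4]
  drop 1 from [1, 3, -4] -> [3, -4]
  satisfied 3 clause(s); 5 remain; assigned so far: [1]
unit clause [4] forces x4=T; simplify:
  drop -4 from [3, -4] -> [3]
  satisfied 3 clause(s); 2 remain; assigned so far: [1, 4]
unit clause [-5] forces x5=F; simplify:
  satisfied 1 clause(s); 1 remain; assigned so far: [1, 4, 5]
unit clause [3] forces x3=T; simplify:
  satisfied 1 clause(s); 0 remain; assigned so far: [1, 3, 4, 5]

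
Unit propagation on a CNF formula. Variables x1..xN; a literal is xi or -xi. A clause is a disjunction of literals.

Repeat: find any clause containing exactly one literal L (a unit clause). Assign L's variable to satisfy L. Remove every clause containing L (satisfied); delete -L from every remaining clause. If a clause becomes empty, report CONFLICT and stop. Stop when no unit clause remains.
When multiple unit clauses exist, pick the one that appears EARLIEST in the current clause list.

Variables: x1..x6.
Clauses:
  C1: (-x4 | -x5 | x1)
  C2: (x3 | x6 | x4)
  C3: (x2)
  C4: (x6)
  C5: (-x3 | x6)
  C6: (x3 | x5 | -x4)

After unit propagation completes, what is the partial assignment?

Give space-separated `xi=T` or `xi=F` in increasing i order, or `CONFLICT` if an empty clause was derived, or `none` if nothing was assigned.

unit clause [2] forces x2=T; simplify:
  satisfied 1 clause(s); 5 remain; assigned so far: [2]
unit clause [6] forces x6=T; simplify:
  satisfied 3 clause(s); 2 remain; assigned so far: [2, 6]

Answer: x2=T x6=T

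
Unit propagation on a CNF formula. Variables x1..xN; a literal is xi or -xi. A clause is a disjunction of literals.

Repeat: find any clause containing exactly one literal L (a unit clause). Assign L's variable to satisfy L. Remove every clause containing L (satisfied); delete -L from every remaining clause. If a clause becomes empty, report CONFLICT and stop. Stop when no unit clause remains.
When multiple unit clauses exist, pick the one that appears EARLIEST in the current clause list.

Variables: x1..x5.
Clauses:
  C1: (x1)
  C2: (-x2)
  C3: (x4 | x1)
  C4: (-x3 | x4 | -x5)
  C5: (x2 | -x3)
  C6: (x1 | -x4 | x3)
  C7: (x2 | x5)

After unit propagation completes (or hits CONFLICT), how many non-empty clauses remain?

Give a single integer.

unit clause [1] forces x1=T; simplify:
  satisfied 3 clause(s); 4 remain; assigned so far: [1]
unit clause [-2] forces x2=F; simplify:
  drop 2 from [2, -3] -> [-3]
  drop 2 from [2, 5] -> [5]
  satisfied 1 clause(s); 3 remain; assigned so far: [1, 2]
unit clause [-3] forces x3=F; simplify:
  satisfied 2 clause(s); 1 remain; assigned so far: [1, 2, 3]
unit clause [5] forces x5=T; simplify:
  satisfied 1 clause(s); 0 remain; assigned so far: [1, 2, 3, 5]

Answer: 0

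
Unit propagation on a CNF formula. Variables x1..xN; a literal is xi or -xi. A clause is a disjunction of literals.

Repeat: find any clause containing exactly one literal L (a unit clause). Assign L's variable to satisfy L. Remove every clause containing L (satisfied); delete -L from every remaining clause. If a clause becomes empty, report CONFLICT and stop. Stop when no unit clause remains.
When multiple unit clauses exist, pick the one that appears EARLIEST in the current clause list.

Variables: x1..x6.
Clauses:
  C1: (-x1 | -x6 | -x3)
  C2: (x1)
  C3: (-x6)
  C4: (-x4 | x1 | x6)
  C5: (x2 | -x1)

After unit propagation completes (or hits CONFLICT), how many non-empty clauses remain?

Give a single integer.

Answer: 0

Derivation:
unit clause [1] forces x1=T; simplify:
  drop -1 from [-1, -6, -3] -> [-6, -3]
  drop -1 from [2, -1] -> [2]
  satisfied 2 clause(s); 3 remain; assigned so far: [1]
unit clause [-6] forces x6=F; simplify:
  satisfied 2 clause(s); 1 remain; assigned so far: [1, 6]
unit clause [2] forces x2=T; simplify:
  satisfied 1 clause(s); 0 remain; assigned so far: [1, 2, 6]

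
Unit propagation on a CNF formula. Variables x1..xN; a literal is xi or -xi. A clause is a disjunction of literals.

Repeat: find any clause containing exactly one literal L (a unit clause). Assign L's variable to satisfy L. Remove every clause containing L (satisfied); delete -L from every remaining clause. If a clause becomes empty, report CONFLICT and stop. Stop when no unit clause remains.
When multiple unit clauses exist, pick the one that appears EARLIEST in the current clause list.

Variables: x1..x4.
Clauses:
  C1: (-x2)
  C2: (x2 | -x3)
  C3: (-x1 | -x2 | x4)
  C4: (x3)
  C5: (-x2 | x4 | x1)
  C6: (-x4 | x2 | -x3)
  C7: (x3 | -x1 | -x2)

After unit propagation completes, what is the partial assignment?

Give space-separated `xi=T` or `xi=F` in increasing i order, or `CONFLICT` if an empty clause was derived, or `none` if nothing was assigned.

unit clause [-2] forces x2=F; simplify:
  drop 2 from [2, -3] -> [-3]
  drop 2 from [-4, 2, -3] -> [-4, -3]
  satisfied 4 clause(s); 3 remain; assigned so far: [2]
unit clause [-3] forces x3=F; simplify:
  drop 3 from [3] -> [] (empty!)
  satisfied 2 clause(s); 1 remain; assigned so far: [2, 3]
CONFLICT (empty clause)

Answer: CONFLICT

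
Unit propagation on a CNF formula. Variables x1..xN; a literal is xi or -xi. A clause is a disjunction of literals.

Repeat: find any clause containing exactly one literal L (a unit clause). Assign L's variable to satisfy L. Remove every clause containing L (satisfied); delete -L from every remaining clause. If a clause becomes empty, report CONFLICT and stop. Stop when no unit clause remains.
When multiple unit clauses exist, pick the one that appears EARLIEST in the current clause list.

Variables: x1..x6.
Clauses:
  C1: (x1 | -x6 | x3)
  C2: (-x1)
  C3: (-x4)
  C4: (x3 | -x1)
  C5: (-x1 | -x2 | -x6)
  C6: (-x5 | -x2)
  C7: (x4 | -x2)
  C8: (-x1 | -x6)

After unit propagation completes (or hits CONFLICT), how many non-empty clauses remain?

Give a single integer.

unit clause [-1] forces x1=F; simplify:
  drop 1 from [1, -6, 3] -> [-6, 3]
  satisfied 4 clause(s); 4 remain; assigned so far: [1]
unit clause [-4] forces x4=F; simplify:
  drop 4 from [4, -2] -> [-2]
  satisfied 1 clause(s); 3 remain; assigned so far: [1, 4]
unit clause [-2] forces x2=F; simplify:
  satisfied 2 clause(s); 1 remain; assigned so far: [1, 2, 4]

Answer: 1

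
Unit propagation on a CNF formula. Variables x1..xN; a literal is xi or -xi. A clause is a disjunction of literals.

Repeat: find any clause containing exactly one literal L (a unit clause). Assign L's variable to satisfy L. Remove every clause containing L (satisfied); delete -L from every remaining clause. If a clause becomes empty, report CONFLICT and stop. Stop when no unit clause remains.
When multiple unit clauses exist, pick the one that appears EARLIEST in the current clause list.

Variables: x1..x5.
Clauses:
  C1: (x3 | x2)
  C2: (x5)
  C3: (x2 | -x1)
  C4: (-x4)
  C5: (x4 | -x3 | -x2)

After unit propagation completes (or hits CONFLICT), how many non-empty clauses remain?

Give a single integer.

unit clause [5] forces x5=T; simplify:
  satisfied 1 clause(s); 4 remain; assigned so far: [5]
unit clause [-4] forces x4=F; simplify:
  drop 4 from [4, -3, -2] -> [-3, -2]
  satisfied 1 clause(s); 3 remain; assigned so far: [4, 5]

Answer: 3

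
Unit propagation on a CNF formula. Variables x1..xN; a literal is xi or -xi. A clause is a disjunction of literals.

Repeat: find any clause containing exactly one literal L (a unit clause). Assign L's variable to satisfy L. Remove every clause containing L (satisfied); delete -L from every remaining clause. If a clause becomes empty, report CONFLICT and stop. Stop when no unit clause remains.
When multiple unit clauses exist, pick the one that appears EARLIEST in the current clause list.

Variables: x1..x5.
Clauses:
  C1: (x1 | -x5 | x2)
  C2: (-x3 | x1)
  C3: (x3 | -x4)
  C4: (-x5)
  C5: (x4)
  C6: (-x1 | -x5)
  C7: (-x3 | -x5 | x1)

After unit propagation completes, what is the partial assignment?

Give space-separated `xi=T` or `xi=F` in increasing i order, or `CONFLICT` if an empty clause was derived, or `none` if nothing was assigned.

Answer: x1=T x3=T x4=T x5=F

Derivation:
unit clause [-5] forces x5=F; simplify:
  satisfied 4 clause(s); 3 remain; assigned so far: [5]
unit clause [4] forces x4=T; simplify:
  drop -4 from [3, -4] -> [3]
  satisfied 1 clause(s); 2 remain; assigned so far: [4, 5]
unit clause [3] forces x3=T; simplify:
  drop -3 from [-3, 1] -> [1]
  satisfied 1 clause(s); 1 remain; assigned so far: [3, 4, 5]
unit clause [1] forces x1=T; simplify:
  satisfied 1 clause(s); 0 remain; assigned so far: [1, 3, 4, 5]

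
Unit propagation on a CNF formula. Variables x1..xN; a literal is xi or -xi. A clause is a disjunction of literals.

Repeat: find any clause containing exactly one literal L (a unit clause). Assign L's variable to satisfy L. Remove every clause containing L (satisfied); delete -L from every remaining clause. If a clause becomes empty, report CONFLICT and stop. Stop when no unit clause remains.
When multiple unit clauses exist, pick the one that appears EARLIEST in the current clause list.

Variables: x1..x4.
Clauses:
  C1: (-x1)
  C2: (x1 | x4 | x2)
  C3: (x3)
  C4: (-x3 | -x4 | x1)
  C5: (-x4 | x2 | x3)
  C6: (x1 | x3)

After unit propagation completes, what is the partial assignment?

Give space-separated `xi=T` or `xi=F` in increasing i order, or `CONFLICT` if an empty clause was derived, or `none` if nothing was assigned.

Answer: x1=F x2=T x3=T x4=F

Derivation:
unit clause [-1] forces x1=F; simplify:
  drop 1 from [1, 4, 2] -> [4, 2]
  drop 1 from [-3, -4, 1] -> [-3, -4]
  drop 1 from [1, 3] -> [3]
  satisfied 1 clause(s); 5 remain; assigned so far: [1]
unit clause [3] forces x3=T; simplify:
  drop -3 from [-3, -4] -> [-4]
  satisfied 3 clause(s); 2 remain; assigned so far: [1, 3]
unit clause [-4] forces x4=F; simplify:
  drop 4 from [4, 2] -> [2]
  satisfied 1 clause(s); 1 remain; assigned so far: [1, 3, 4]
unit clause [2] forces x2=T; simplify:
  satisfied 1 clause(s); 0 remain; assigned so far: [1, 2, 3, 4]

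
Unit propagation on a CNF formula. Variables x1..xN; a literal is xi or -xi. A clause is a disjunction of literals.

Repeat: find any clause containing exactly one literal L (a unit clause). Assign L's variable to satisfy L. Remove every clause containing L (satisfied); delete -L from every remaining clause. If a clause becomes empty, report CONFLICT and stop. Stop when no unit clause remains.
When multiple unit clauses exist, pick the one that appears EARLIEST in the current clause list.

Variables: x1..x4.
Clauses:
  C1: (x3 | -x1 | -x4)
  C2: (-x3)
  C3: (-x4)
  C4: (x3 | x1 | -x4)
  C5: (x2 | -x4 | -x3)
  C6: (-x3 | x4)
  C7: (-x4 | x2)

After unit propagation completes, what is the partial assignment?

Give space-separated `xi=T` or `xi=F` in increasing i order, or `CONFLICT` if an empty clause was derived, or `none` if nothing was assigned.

Answer: x3=F x4=F

Derivation:
unit clause [-3] forces x3=F; simplify:
  drop 3 from [3, -1, -4] -> [-1, -4]
  drop 3 from [3, 1, -4] -> [1, -4]
  satisfied 3 clause(s); 4 remain; assigned so far: [3]
unit clause [-4] forces x4=F; simplify:
  satisfied 4 clause(s); 0 remain; assigned so far: [3, 4]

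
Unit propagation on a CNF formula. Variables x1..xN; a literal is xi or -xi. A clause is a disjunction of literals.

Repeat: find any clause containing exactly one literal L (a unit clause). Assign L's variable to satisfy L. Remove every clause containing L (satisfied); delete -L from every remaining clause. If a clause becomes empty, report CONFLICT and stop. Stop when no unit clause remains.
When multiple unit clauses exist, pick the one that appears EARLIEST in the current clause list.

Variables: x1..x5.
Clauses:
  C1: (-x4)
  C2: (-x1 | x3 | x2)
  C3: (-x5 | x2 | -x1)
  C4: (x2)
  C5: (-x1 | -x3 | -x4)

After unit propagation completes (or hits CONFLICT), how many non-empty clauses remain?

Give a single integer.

Answer: 0

Derivation:
unit clause [-4] forces x4=F; simplify:
  satisfied 2 clause(s); 3 remain; assigned so far: [4]
unit clause [2] forces x2=T; simplify:
  satisfied 3 clause(s); 0 remain; assigned so far: [2, 4]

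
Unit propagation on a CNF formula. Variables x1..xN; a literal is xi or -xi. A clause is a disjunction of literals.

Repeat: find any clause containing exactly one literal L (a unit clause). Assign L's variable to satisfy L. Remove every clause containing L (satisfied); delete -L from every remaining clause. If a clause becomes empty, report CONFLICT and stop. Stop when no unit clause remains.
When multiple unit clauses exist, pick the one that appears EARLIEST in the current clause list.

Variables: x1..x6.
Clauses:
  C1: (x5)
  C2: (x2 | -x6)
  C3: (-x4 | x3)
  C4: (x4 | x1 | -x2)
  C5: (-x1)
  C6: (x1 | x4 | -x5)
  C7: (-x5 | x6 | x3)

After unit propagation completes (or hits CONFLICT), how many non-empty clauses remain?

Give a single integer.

unit clause [5] forces x5=T; simplify:
  drop -5 from [1, 4, -5] -> [1, 4]
  drop -5 from [-5, 6, 3] -> [6, 3]
  satisfied 1 clause(s); 6 remain; assigned so far: [5]
unit clause [-1] forces x1=F; simplify:
  drop 1 from [4, 1, -2] -> [4, -2]
  drop 1 from [1, 4] -> [4]
  satisfied 1 clause(s); 5 remain; assigned so far: [1, 5]
unit clause [4] forces x4=T; simplify:
  drop -4 from [-4, 3] -> [3]
  satisfied 2 clause(s); 3 remain; assigned so far: [1, 4, 5]
unit clause [3] forces x3=T; simplify:
  satisfied 2 clause(s); 1 remain; assigned so far: [1, 3, 4, 5]

Answer: 1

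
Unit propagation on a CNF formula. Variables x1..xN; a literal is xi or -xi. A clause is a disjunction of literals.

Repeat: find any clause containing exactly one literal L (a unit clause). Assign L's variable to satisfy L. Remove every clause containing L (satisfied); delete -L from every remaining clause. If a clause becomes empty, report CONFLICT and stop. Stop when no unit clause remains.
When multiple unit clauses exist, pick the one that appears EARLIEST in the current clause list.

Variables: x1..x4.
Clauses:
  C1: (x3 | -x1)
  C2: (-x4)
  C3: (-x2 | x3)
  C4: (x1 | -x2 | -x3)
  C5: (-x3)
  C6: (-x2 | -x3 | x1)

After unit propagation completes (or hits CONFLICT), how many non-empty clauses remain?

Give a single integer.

unit clause [-4] forces x4=F; simplify:
  satisfied 1 clause(s); 5 remain; assigned so far: [4]
unit clause [-3] forces x3=F; simplify:
  drop 3 from [3, -1] -> [-1]
  drop 3 from [-2, 3] -> [-2]
  satisfied 3 clause(s); 2 remain; assigned so far: [3, 4]
unit clause [-1] forces x1=F; simplify:
  satisfied 1 clause(s); 1 remain; assigned so far: [1, 3, 4]
unit clause [-2] forces x2=F; simplify:
  satisfied 1 clause(s); 0 remain; assigned so far: [1, 2, 3, 4]

Answer: 0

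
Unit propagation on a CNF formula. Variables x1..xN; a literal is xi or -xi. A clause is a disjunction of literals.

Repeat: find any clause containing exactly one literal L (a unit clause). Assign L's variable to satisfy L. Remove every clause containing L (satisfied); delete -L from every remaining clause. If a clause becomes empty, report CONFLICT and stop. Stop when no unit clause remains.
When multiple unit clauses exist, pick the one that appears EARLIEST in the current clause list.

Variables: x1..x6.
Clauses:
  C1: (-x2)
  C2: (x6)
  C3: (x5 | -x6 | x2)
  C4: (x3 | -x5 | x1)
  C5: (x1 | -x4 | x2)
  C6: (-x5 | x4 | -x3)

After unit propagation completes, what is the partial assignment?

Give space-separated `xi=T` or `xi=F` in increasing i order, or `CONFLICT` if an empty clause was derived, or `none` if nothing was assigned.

Answer: x2=F x5=T x6=T

Derivation:
unit clause [-2] forces x2=F; simplify:
  drop 2 from [5, -6, 2] -> [5, -6]
  drop 2 from [1, -4, 2] -> [1, -4]
  satisfied 1 clause(s); 5 remain; assigned so far: [2]
unit clause [6] forces x6=T; simplify:
  drop -6 from [5, -6] -> [5]
  satisfied 1 clause(s); 4 remain; assigned so far: [2, 6]
unit clause [5] forces x5=T; simplify:
  drop -5 from [3, -5, 1] -> [3, 1]
  drop -5 from [-5, 4, -3] -> [4, -3]
  satisfied 1 clause(s); 3 remain; assigned so far: [2, 5, 6]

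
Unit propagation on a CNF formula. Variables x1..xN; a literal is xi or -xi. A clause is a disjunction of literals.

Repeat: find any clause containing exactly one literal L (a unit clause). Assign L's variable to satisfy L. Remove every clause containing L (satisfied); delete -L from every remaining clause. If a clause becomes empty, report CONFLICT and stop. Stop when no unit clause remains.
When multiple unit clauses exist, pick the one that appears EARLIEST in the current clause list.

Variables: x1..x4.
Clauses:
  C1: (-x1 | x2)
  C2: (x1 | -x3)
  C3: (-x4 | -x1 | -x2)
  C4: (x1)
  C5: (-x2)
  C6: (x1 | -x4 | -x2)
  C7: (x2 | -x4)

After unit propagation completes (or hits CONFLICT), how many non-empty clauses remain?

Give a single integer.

Answer: 1

Derivation:
unit clause [1] forces x1=T; simplify:
  drop -1 from [-1, 2] -> [2]
  drop -1 from [-4, -1, -2] -> [-4, -2]
  satisfied 3 clause(s); 4 remain; assigned so far: [1]
unit clause [2] forces x2=T; simplify:
  drop -2 from [-4, -2] -> [-4]
  drop -2 from [-2] -> [] (empty!)
  satisfied 2 clause(s); 2 remain; assigned so far: [1, 2]
CONFLICT (empty clause)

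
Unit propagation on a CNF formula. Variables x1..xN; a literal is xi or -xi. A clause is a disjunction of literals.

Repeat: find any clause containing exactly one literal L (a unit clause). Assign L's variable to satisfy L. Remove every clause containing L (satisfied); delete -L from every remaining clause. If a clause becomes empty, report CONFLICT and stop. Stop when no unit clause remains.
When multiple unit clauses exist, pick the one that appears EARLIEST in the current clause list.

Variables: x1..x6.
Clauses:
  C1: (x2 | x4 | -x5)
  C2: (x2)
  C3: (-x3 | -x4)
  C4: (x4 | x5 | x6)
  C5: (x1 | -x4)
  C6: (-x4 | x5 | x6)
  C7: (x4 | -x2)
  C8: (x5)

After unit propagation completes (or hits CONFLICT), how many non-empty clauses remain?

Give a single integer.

unit clause [2] forces x2=T; simplify:
  drop -2 from [4, -2] -> [4]
  satisfied 2 clause(s); 6 remain; assigned so far: [2]
unit clause [4] forces x4=T; simplify:
  drop -4 from [-3, -4] -> [-3]
  drop -4 from [1, -4] -> [1]
  drop -4 from [-4, 5, 6] -> [5, 6]
  satisfied 2 clause(s); 4 remain; assigned so far: [2, 4]
unit clause [-3] forces x3=F; simplify:
  satisfied 1 clause(s); 3 remain; assigned so far: [2, 3, 4]
unit clause [1] forces x1=T; simplify:
  satisfied 1 clause(s); 2 remain; assigned so far: [1, 2, 3, 4]
unit clause [5] forces x5=T; simplify:
  satisfied 2 clause(s); 0 remain; assigned so far: [1, 2, 3, 4, 5]

Answer: 0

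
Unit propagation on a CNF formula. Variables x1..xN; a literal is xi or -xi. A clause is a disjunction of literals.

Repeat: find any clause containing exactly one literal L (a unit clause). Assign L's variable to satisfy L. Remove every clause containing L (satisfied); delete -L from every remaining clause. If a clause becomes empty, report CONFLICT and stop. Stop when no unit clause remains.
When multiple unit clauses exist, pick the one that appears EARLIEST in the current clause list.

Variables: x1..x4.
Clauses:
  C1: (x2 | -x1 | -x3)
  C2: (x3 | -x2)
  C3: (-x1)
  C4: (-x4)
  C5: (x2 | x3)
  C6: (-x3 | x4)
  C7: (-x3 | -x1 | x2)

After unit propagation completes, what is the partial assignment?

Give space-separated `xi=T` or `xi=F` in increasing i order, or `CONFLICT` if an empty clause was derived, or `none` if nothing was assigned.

unit clause [-1] forces x1=F; simplify:
  satisfied 3 clause(s); 4 remain; assigned so far: [1]
unit clause [-4] forces x4=F; simplify:
  drop 4 from [-3, 4] -> [-3]
  satisfied 1 clause(s); 3 remain; assigned so far: [1, 4]
unit clause [-3] forces x3=F; simplify:
  drop 3 from [3, -2] -> [-2]
  drop 3 from [2, 3] -> [2]
  satisfied 1 clause(s); 2 remain; assigned so far: [1, 3, 4]
unit clause [-2] forces x2=F; simplify:
  drop 2 from [2] -> [] (empty!)
  satisfied 1 clause(s); 1 remain; assigned so far: [1, 2, 3, 4]
CONFLICT (empty clause)

Answer: CONFLICT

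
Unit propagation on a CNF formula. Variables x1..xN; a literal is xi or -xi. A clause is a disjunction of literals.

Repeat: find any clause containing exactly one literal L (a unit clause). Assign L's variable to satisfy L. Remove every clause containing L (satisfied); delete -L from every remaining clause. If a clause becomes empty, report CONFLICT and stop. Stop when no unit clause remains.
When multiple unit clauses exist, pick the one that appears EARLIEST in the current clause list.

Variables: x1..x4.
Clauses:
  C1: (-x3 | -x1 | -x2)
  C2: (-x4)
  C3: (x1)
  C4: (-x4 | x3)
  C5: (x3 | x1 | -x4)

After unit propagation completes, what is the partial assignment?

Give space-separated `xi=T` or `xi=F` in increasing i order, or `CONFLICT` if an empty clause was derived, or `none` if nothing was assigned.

Answer: x1=T x4=F

Derivation:
unit clause [-4] forces x4=F; simplify:
  satisfied 3 clause(s); 2 remain; assigned so far: [4]
unit clause [1] forces x1=T; simplify:
  drop -1 from [-3, -1, -2] -> [-3, -2]
  satisfied 1 clause(s); 1 remain; assigned so far: [1, 4]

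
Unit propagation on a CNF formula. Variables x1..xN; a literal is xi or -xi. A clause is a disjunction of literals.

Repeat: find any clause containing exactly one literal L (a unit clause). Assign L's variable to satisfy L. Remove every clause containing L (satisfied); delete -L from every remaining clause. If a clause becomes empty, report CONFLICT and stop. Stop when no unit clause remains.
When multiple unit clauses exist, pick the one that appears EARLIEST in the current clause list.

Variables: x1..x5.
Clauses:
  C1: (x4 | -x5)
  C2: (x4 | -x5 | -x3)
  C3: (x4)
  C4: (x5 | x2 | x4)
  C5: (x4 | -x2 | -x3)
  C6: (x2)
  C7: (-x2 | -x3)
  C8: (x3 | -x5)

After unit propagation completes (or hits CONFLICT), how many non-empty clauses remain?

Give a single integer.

unit clause [4] forces x4=T; simplify:
  satisfied 5 clause(s); 3 remain; assigned so far: [4]
unit clause [2] forces x2=T; simplify:
  drop -2 from [-2, -3] -> [-3]
  satisfied 1 clause(s); 2 remain; assigned so far: [2, 4]
unit clause [-3] forces x3=F; simplify:
  drop 3 from [3, -5] -> [-5]
  satisfied 1 clause(s); 1 remain; assigned so far: [2, 3, 4]
unit clause [-5] forces x5=F; simplify:
  satisfied 1 clause(s); 0 remain; assigned so far: [2, 3, 4, 5]

Answer: 0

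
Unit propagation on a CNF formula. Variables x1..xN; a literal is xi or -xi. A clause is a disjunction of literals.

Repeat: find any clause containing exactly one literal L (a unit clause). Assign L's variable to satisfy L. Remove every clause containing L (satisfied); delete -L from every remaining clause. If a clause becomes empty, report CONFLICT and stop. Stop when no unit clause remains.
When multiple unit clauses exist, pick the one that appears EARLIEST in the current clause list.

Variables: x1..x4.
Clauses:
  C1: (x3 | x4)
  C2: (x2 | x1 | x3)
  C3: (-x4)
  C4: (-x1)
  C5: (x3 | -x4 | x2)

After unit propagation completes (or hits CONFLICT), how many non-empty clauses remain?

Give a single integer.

unit clause [-4] forces x4=F; simplify:
  drop 4 from [3, 4] -> [3]
  satisfied 2 clause(s); 3 remain; assigned so far: [4]
unit clause [3] forces x3=T; simplify:
  satisfied 2 clause(s); 1 remain; assigned so far: [3, 4]
unit clause [-1] forces x1=F; simplify:
  satisfied 1 clause(s); 0 remain; assigned so far: [1, 3, 4]

Answer: 0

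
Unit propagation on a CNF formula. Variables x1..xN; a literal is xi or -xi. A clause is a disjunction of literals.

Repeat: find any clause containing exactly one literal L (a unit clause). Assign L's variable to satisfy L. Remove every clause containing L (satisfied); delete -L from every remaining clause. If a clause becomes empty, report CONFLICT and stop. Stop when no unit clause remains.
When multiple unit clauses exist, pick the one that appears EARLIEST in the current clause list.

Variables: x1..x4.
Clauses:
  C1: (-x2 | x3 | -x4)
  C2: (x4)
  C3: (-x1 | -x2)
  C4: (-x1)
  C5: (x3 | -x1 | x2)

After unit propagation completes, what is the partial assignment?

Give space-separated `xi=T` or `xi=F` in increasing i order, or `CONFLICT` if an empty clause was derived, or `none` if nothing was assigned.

Answer: x1=F x4=T

Derivation:
unit clause [4] forces x4=T; simplify:
  drop -4 from [-2, 3, -4] -> [-2, 3]
  satisfied 1 clause(s); 4 remain; assigned so far: [4]
unit clause [-1] forces x1=F; simplify:
  satisfied 3 clause(s); 1 remain; assigned so far: [1, 4]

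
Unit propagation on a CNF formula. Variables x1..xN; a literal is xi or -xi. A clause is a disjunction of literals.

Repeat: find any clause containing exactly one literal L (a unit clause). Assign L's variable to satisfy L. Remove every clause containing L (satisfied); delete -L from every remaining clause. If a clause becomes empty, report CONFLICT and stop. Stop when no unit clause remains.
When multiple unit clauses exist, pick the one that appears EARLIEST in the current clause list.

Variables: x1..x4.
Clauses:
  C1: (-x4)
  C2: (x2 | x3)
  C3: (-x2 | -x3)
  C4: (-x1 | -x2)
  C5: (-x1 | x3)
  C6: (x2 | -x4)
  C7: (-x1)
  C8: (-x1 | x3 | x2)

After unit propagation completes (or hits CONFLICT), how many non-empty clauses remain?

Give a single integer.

Answer: 2

Derivation:
unit clause [-4] forces x4=F; simplify:
  satisfied 2 clause(s); 6 remain; assigned so far: [4]
unit clause [-1] forces x1=F; simplify:
  satisfied 4 clause(s); 2 remain; assigned so far: [1, 4]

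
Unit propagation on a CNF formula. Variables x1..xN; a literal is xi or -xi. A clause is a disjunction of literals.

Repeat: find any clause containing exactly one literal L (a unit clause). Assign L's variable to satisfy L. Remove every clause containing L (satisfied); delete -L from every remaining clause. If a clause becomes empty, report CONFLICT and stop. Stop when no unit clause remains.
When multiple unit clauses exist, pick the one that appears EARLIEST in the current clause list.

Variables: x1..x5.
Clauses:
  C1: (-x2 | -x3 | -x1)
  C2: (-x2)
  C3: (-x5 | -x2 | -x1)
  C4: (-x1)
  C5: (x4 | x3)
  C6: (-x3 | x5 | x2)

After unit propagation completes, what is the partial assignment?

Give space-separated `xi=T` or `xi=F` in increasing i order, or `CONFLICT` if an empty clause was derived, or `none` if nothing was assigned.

Answer: x1=F x2=F

Derivation:
unit clause [-2] forces x2=F; simplify:
  drop 2 from [-3, 5, 2] -> [-3, 5]
  satisfied 3 clause(s); 3 remain; assigned so far: [2]
unit clause [-1] forces x1=F; simplify:
  satisfied 1 clause(s); 2 remain; assigned so far: [1, 2]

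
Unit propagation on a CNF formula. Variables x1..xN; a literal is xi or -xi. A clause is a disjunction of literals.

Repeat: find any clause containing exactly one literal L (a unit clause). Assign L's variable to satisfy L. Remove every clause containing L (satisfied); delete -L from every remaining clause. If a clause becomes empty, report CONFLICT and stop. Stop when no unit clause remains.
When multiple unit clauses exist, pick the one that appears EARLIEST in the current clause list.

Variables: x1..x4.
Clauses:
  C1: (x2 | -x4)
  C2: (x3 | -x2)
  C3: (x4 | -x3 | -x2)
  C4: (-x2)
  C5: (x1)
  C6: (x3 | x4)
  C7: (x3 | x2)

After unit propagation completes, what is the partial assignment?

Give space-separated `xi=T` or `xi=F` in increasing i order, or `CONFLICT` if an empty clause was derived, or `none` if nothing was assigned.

Answer: x1=T x2=F x3=T x4=F

Derivation:
unit clause [-2] forces x2=F; simplify:
  drop 2 from [2, -4] -> [-4]
  drop 2 from [3, 2] -> [3]
  satisfied 3 clause(s); 4 remain; assigned so far: [2]
unit clause [-4] forces x4=F; simplify:
  drop 4 from [3, 4] -> [3]
  satisfied 1 clause(s); 3 remain; assigned so far: [2, 4]
unit clause [1] forces x1=T; simplify:
  satisfied 1 clause(s); 2 remain; assigned so far: [1, 2, 4]
unit clause [3] forces x3=T; simplify:
  satisfied 2 clause(s); 0 remain; assigned so far: [1, 2, 3, 4]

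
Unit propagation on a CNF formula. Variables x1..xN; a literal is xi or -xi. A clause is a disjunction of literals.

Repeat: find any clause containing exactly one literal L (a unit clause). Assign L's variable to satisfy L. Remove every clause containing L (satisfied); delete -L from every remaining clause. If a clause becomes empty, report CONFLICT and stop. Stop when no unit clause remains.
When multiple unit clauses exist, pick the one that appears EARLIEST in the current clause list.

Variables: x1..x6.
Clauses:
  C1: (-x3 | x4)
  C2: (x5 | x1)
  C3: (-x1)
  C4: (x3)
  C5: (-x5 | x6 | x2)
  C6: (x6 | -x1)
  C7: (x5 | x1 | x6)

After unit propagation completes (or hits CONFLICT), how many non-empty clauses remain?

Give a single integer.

unit clause [-1] forces x1=F; simplify:
  drop 1 from [5, 1] -> [5]
  drop 1 from [5, 1, 6] -> [5, 6]
  satisfied 2 clause(s); 5 remain; assigned so far: [1]
unit clause [5] forces x5=T; simplify:
  drop -5 from [-5, 6, 2] -> [6, 2]
  satisfied 2 clause(s); 3 remain; assigned so far: [1, 5]
unit clause [3] forces x3=T; simplify:
  drop -3 from [-3, 4] -> [4]
  satisfied 1 clause(s); 2 remain; assigned so far: [1, 3, 5]
unit clause [4] forces x4=T; simplify:
  satisfied 1 clause(s); 1 remain; assigned so far: [1, 3, 4, 5]

Answer: 1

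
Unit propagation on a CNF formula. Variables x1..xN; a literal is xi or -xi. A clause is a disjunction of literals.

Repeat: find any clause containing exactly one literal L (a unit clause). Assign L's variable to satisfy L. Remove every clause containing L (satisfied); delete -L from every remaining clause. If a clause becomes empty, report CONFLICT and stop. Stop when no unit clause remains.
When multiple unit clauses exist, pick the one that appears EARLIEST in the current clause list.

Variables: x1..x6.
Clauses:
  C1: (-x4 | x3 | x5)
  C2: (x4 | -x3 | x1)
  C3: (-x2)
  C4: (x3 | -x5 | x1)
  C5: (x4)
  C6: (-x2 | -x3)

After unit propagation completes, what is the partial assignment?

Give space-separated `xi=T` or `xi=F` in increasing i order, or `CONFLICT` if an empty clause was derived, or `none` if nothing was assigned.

unit clause [-2] forces x2=F; simplify:
  satisfied 2 clause(s); 4 remain; assigned so far: [2]
unit clause [4] forces x4=T; simplify:
  drop -4 from [-4, 3, 5] -> [3, 5]
  satisfied 2 clause(s); 2 remain; assigned so far: [2, 4]

Answer: x2=F x4=T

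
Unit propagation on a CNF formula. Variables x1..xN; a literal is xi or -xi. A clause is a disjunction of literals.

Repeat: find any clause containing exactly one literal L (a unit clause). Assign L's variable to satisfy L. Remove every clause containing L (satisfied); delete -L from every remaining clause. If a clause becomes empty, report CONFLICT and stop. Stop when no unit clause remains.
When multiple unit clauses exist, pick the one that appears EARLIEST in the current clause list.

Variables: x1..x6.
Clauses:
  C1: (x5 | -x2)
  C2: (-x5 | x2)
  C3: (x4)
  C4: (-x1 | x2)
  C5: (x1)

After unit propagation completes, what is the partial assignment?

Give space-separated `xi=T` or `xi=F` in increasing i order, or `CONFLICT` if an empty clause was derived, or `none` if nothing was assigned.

Answer: x1=T x2=T x4=T x5=T

Derivation:
unit clause [4] forces x4=T; simplify:
  satisfied 1 clause(s); 4 remain; assigned so far: [4]
unit clause [1] forces x1=T; simplify:
  drop -1 from [-1, 2] -> [2]
  satisfied 1 clause(s); 3 remain; assigned so far: [1, 4]
unit clause [2] forces x2=T; simplify:
  drop -2 from [5, -2] -> [5]
  satisfied 2 clause(s); 1 remain; assigned so far: [1, 2, 4]
unit clause [5] forces x5=T; simplify:
  satisfied 1 clause(s); 0 remain; assigned so far: [1, 2, 4, 5]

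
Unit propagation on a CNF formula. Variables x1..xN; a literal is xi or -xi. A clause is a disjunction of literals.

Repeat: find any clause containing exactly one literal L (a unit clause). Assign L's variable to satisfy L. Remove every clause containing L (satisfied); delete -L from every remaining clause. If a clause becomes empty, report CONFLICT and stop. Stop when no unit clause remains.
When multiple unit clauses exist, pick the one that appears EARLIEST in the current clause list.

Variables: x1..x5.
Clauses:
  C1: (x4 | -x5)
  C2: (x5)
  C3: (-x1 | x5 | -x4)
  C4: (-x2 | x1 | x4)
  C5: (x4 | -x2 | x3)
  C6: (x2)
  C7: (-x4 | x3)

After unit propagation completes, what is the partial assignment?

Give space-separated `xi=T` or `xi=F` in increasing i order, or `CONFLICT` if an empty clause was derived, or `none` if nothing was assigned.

unit clause [5] forces x5=T; simplify:
  drop -5 from [4, -5] -> [4]
  satisfied 2 clause(s); 5 remain; assigned so far: [5]
unit clause [4] forces x4=T; simplify:
  drop -4 from [-4, 3] -> [3]
  satisfied 3 clause(s); 2 remain; assigned so far: [4, 5]
unit clause [2] forces x2=T; simplify:
  satisfied 1 clause(s); 1 remain; assigned so far: [2, 4, 5]
unit clause [3] forces x3=T; simplify:
  satisfied 1 clause(s); 0 remain; assigned so far: [2, 3, 4, 5]

Answer: x2=T x3=T x4=T x5=T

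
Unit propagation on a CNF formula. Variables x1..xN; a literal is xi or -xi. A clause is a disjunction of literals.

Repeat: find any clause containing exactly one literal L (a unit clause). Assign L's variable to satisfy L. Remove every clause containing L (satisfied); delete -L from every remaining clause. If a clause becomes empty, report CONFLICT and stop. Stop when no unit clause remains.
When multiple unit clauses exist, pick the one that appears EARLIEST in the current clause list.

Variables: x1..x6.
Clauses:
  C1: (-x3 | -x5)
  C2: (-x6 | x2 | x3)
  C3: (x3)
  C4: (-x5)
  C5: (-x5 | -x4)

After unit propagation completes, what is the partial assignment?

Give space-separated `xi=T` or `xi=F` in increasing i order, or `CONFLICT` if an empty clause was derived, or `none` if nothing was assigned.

Answer: x3=T x5=F

Derivation:
unit clause [3] forces x3=T; simplify:
  drop -3 from [-3, -5] -> [-5]
  satisfied 2 clause(s); 3 remain; assigned so far: [3]
unit clause [-5] forces x5=F; simplify:
  satisfied 3 clause(s); 0 remain; assigned so far: [3, 5]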